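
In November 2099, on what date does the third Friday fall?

November 20, 2099

November 1, 2099 is a Sunday.
The first Friday is therefore November 6 (5 days later).
The third Friday is 6 + 2×7 = November 20.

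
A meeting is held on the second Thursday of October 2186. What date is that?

October 1, 2186 is a Sunday.
The first Thursday is therefore October 5 (4 days later).
The second Thursday is 5 + 1×7 = October 12.

October 12, 2186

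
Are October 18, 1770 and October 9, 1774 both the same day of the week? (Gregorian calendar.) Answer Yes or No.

No

From Oct 18, 1770 to Oct 9, 1774 is 1452 days.
1452 mod 7 = 3, so they are different weekdays.
(Oct 18, 1770 is a Thursday; Oct 9, 1774 is a Sunday.)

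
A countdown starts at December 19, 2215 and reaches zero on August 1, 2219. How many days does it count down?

Dec 19, 2215 → Dec 19, 2216: 366 days (Feb 29, 2216 is in that span).
Dec 19, 2216 → Dec 19, 2217: 365 days.
Dec 19, 2217 → Dec 19, 2218: 365 days.
Dec 19, 2218 → Jan 19, 2219: 31 days (December has 31).
Jan 19, 2219 → Feb 19, 2219: 31 days (January has 31).
Feb 19, 2219 → Mar 19, 2219: 28 days (February has 28).
Mar 19, 2219 → Apr 19, 2219: 31 days (March has 31).
Apr 19, 2219 → May 19, 2219: 30 days (April has 30).
May 19, 2219 → Jun 19, 2219: 31 days (May has 31).
Jun 19, 2219 → Jul 19, 2219: 30 days (June has 30).
Jul 19, 2219 → Aug 1, 2219: 13 days.
Total: 1321 days.

1321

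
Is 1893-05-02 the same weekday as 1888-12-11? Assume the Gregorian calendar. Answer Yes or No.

From Dec 11, 1888 to May 2, 1893 is 1603 days.
1603 mod 7 = 0, so they are the same weekday.
(Dec 11, 1888 is a Tuesday; May 2, 1893 is a Tuesday.)

Yes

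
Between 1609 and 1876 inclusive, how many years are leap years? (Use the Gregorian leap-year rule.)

Multiples of 4 in [1609,1876]: 67.
Of those, multiples of 100: 2 (not leap unless ÷400).
Multiples of 400: 0.
Leap years = 67 − 2 + 0 = 65.

65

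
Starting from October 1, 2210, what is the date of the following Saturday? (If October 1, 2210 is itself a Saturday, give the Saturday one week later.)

Oct 1, 2210 is a Monday.
From Monday to the next Saturday is 5 days.
Oct 1, 2210 + 5 = Oct 6, 2210.

October 6, 2210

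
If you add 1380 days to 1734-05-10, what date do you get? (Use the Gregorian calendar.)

February 18, 1738

+365 (one year) → May 10, 1735 (1015 left).
+366 (one year; includes Feb 29, 1736) → May 10, 1736 (649 left).
+365 (one year) → May 10, 1737 (284 left).
May has 31 days: +22 → Jun 1, 1737 (262 left).
Jun has 30 days: +30 → Jul 1, 1737 (232 left).
Jul has 31 days: +31 → Aug 1, 1737 (201 left).
Aug has 31 days: +31 → Sep 1, 1737 (170 left).
Sep has 30 days: +30 → Oct 1, 1737 (140 left).
Oct has 31 days: +31 → Nov 1, 1737 (109 left).
Nov has 30 days: +30 → Dec 1, 1737 (79 left).
Dec has 31 days: +31 → Jan 1, 1738 (48 left).
Jan has 31 days: +31 → Feb 1, 1738 (17 left).
+17 → Feb 18, 1738.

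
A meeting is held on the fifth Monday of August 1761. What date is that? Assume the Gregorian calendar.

August 1, 1761 is a Saturday.
The first Monday is therefore August 3 (2 days later).
The fifth Monday is 3 + 4×7 = August 31.

August 31, 1761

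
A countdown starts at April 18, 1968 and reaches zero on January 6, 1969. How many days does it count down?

Apr 18, 1968 → May 18, 1968: 30 days (April has 30).
May 18, 1968 → Jun 18, 1968: 31 days (May has 31).
Jun 18, 1968 → Jul 18, 1968: 30 days (June has 30).
Jul 18, 1968 → Aug 18, 1968: 31 days (July has 31).
Aug 18, 1968 → Sep 18, 1968: 31 days (August has 31).
Sep 18, 1968 → Oct 18, 1968: 30 days (September has 30).
Oct 18, 1968 → Nov 18, 1968: 31 days (October has 31).
Nov 18, 1968 → Dec 18, 1968: 30 days (November has 30).
Dec 18, 1968 → Jan 6, 1969: 19 days.
Total: 263 days.

263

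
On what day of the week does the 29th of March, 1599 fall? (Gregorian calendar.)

Monday

Doomsday rule: the anchor day for the 1500s is Wednesday. For year 99: 99÷12 = 8 r 3, and 3÷4 = 0, so 8+3+0 = 11.
Wednesday + 11 ≡ Sunday — that's 1599's doomsday.
In March the doomsday date is Mar 14.
Mar 29 is 15 days after Mar 14; 15 mod 7 = 1, so Sunday + 1 = Monday.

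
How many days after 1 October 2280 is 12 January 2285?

1564

Oct 1, 2280 → Oct 1, 2281: 365 days.
Oct 1, 2281 → Oct 1, 2282: 365 days.
Oct 1, 2282 → Oct 1, 2283: 365 days.
Oct 1, 2283 → Oct 1, 2284: 366 days (Feb 29, 2284 is in that span).
Oct 1, 2284 → Nov 1, 2284: 31 days (October has 31).
Nov 1, 2284 → Dec 1, 2284: 30 days (November has 30).
Dec 1, 2284 → Jan 1, 2285: 31 days (December has 31).
Jan 1, 2285 → Jan 12, 2285: 11 days.
Total: 1564 days.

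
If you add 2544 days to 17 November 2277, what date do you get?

+365 (one year) → Nov 17, 2278 (2179 left).
+365 (one year) → Nov 17, 2279 (1814 left).
+366 (one year; includes Feb 29, 2280) → Nov 17, 2280 (1448 left).
+365 (one year) → Nov 17, 2281 (1083 left).
+365 (one year) → Nov 17, 2282 (718 left).
+365 (one year) → Nov 17, 2283 (353 left).
Nov has 30 days: +14 → Dec 1, 2283 (339 left).
Dec has 31 days: +31 → Jan 1, 2284 (308 left).
Jan has 31 days: +31 → Feb 1, 2284 (277 left).
Feb has 29 days: +29 → Mar 1, 2284 (248 left).
Mar has 31 days: +31 → Apr 1, 2284 (217 left).
Apr has 30 days: +30 → May 1, 2284 (187 left).
May has 31 days: +31 → Jun 1, 2284 (156 left).
Jun has 30 days: +30 → Jul 1, 2284 (126 left).
Jul has 31 days: +31 → Aug 1, 2284 (95 left).
Aug has 31 days: +31 → Sep 1, 2284 (64 left).
Sep has 30 days: +30 → Oct 1, 2284 (34 left).
Oct has 31 days: +31 → Nov 1, 2284 (3 left).
+3 → Nov 4, 2284.

November 4, 2284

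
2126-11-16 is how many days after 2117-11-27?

3276

Nov 27, 2117 → Nov 27, 2118: 365 days.
Nov 27, 2118 → Nov 27, 2119: 365 days.
Nov 27, 2119 → Nov 27, 2120: 366 days (Feb 29, 2120 is in that span).
Nov 27, 2120 → Nov 27, 2121: 365 days.
Nov 27, 2121 → Nov 27, 2122: 365 days.
Nov 27, 2122 → Nov 27, 2123: 365 days.
Nov 27, 2123 → Nov 27, 2124: 366 days (Feb 29, 2124 is in that span).
Nov 27, 2124 → Nov 27, 2125: 365 days.
Nov 27, 2125 → Dec 27, 2125: 30 days (November has 30).
Dec 27, 2125 → Jan 27, 2126: 31 days (December has 31).
Jan 27, 2126 → Feb 27, 2126: 31 days (January has 31).
Feb 27, 2126 → Mar 27, 2126: 28 days (February has 28).
Mar 27, 2126 → Apr 27, 2126: 31 days (March has 31).
Apr 27, 2126 → May 27, 2126: 30 days (April has 30).
May 27, 2126 → Jun 27, 2126: 31 days (May has 31).
Jun 27, 2126 → Jul 27, 2126: 30 days (June has 30).
Jul 27, 2126 → Aug 27, 2126: 31 days (July has 31).
Aug 27, 2126 → Sep 27, 2126: 31 days (August has 31).
Sep 27, 2126 → Oct 27, 2126: 30 days (September has 30).
Oct 27, 2126 → Nov 16, 2126: 20 days.
Total: 3276 days.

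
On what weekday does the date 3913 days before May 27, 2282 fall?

Saturday

May 27, 2282 is a Saturday.
3913 mod 7 = 0, so 3913 days before a Saturday is Saturday − 0 = Saturday.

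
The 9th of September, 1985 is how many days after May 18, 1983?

845

May 18, 1983 → May 18, 1984: 366 days (Feb 29, 1984 is in that span).
May 18, 1984 → May 18, 1985: 365 days.
May 18, 1985 → Jun 18, 1985: 31 days (May has 31).
Jun 18, 1985 → Jul 18, 1985: 30 days (June has 30).
Jul 18, 1985 → Aug 18, 1985: 31 days (July has 31).
Aug 18, 1985 → Sep 9, 1985: 22 days.
Total: 845 days.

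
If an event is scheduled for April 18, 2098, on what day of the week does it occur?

Friday

Doomsday rule: the anchor day for the 2000s is Tuesday. For year 98: 98÷12 = 8 r 2, and 2÷4 = 0, so 8+2+0 = 10.
Tuesday + 10 ≡ Friday — that's 2098's doomsday.
In April the doomsday date is Apr 4.
Apr 18 is 14 days after Apr 4; 14 mod 7 = 0, so Friday + 0 = Friday.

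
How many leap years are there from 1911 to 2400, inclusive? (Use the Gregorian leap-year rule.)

120

Multiples of 4 in [1911,2400]: 123.
Of those, multiples of 100: 5 (not leap unless ÷400).
Multiples of 400: 2.
Leap years = 123 − 5 + 2 = 120.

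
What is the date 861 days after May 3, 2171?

September 10, 2173

+366 (one year; includes Feb 29, 2172) → May 3, 2172 (495 left).
+365 (one year) → May 3, 2173 (130 left).
May has 31 days: +29 → Jun 1, 2173 (101 left).
Jun has 30 days: +30 → Jul 1, 2173 (71 left).
Jul has 31 days: +31 → Aug 1, 2173 (40 left).
Aug has 31 days: +31 → Sep 1, 2173 (9 left).
+9 → Sep 10, 2173.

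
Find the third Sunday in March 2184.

March 1, 2184 is a Monday.
The first Sunday is therefore March 7 (6 days later).
The third Sunday is 7 + 2×7 = March 21.

March 21, 2184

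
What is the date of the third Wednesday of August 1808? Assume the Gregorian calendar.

August 1, 1808 is a Monday.
The first Wednesday is therefore August 3 (2 days later).
The third Wednesday is 3 + 2×7 = August 17.

August 17, 1808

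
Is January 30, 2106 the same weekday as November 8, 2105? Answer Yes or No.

No

From Nov 8, 2105 to Jan 30, 2106 is 83 days.
83 mod 7 = 6, so they are different weekdays.
(Nov 8, 2105 is a Sunday; Jan 30, 2106 is a Saturday.)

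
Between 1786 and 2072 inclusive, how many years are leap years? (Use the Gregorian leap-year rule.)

70

Multiples of 4 in [1786,2072]: 72.
Of those, multiples of 100: 3 (not leap unless ÷400).
Multiples of 400: 1.
Leap years = 72 − 3 + 1 = 70.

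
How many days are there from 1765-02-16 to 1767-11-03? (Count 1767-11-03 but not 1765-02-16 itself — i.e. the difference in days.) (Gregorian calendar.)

Feb 16, 1765 → Feb 16, 1766: 365 days.
Feb 16, 1766 → Feb 16, 1767: 365 days.
Feb 16, 1767 → Mar 16, 1767: 28 days (February has 28).
Mar 16, 1767 → Apr 16, 1767: 31 days (March has 31).
Apr 16, 1767 → May 16, 1767: 30 days (April has 30).
May 16, 1767 → Jun 16, 1767: 31 days (May has 31).
Jun 16, 1767 → Jul 16, 1767: 30 days (June has 30).
Jul 16, 1767 → Aug 16, 1767: 31 days (July has 31).
Aug 16, 1767 → Sep 16, 1767: 31 days (August has 31).
Sep 16, 1767 → Oct 16, 1767: 30 days (September has 30).
Oct 16, 1767 → Nov 3, 1767: 18 days.
Total: 990 days.

990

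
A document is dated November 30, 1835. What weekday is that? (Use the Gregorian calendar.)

Doomsday rule: the anchor day for the 1800s is Friday. For year 35: 35÷12 = 2 r 11, and 11÷4 = 2, so 2+11+2 = 15.
Friday + 15 ≡ Saturday — that's 1835's doomsday.
In November the doomsday date is Nov 7.
Nov 30 is 23 days after Nov 7; 23 mod 7 = 2, so Saturday + 2 = Monday.

Monday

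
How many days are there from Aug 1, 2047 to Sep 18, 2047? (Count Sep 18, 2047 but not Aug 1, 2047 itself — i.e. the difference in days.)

48

Aug 1, 2047 → Sep 1, 2047: 31 days (August has 31).
Sep 1, 2047 → Sep 18, 2047: 17 days.
Total: 48 days.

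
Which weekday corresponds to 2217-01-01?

Doomsday rule: the anchor day for the 2200s is Friday. For year 17: 17÷12 = 1 r 5, and 5÷4 = 1, so 1+5+1 = 7.
Friday + 7 ≡ Friday — that's 2217's doomsday.
In January the doomsday date is Jan 3 (2217 is not a leap year).
Jan 1 is 2 days before Jan 3; 2 mod 7 = 2, so Friday − 2 = Wednesday.

Wednesday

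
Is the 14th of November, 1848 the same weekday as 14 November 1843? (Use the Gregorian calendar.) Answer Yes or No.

Yes

From Nov 14, 1843 to Nov 14, 1848 is 1827 days.
1827 mod 7 = 0, so they are the same weekday.
(Nov 14, 1843 is a Tuesday; Nov 14, 1848 is a Tuesday.)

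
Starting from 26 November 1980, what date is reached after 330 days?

October 22, 1981

Nov has 30 days: +5 → Dec 1, 1980 (325 left).
Dec has 31 days: +31 → Jan 1, 1981 (294 left).
Jan has 31 days: +31 → Feb 1, 1981 (263 left).
Feb has 28 days: +28 → Mar 1, 1981 (235 left).
Mar has 31 days: +31 → Apr 1, 1981 (204 left).
Apr has 30 days: +30 → May 1, 1981 (174 left).
May has 31 days: +31 → Jun 1, 1981 (143 left).
Jun has 30 days: +30 → Jul 1, 1981 (113 left).
Jul has 31 days: +31 → Aug 1, 1981 (82 left).
Aug has 31 days: +31 → Sep 1, 1981 (51 left).
Sep has 30 days: +30 → Oct 1, 1981 (21 left).
+21 → Oct 22, 1981.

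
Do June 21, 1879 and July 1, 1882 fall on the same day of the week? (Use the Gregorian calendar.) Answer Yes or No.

Yes

From Jun 21, 1879 to Jul 1, 1882 is 1106 days.
1106 mod 7 = 0, so they are the same weekday.
(Jun 21, 1879 is a Saturday; Jul 1, 1882 is a Saturday.)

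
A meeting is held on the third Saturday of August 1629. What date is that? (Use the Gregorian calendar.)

August 18, 1629

August 1, 1629 is a Wednesday.
The first Saturday is therefore August 4 (3 days later).
The third Saturday is 4 + 2×7 = August 18.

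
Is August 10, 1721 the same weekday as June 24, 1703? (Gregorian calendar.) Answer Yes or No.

From Jun 24, 1703 to Aug 10, 1721 is 6622 days.
6622 mod 7 = 0, so they are the same weekday.
(Jun 24, 1703 is a Sunday; Aug 10, 1721 is a Sunday.)

Yes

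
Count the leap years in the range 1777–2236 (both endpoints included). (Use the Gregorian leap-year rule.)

Multiples of 4 in [1777,2236]: 115.
Of those, multiples of 100: 5 (not leap unless ÷400).
Multiples of 400: 1.
Leap years = 115 − 5 + 1 = 111.

111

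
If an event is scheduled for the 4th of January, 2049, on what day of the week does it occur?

Monday

January 1, 2049 is a Friday.
Jan 1, 2049 → Jan 4, 2049: 3 days.
Total: 3 days.
3 mod 7 = 3, so Friday + 3 = Monday.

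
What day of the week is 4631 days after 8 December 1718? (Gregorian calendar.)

Monday

First find the weekday of Dec 8, 1718. Doomsday rule: the anchor day for the 1700s is Sunday. For year 18: 18÷12 = 1 r 6, and 6÷4 = 1, so 1+6+1 = 8.
Sunday + 8 ≡ Monday — that's 1718's doomsday.
In December the doomsday date is Dec 12.
Dec 8 is 4 days before Dec 12; 4 mod 7 = 4, so Monday − 4 = Thursday.
4631 mod 7 = 4, so 4631 days after a Thursday is Thursday + 4 = Monday.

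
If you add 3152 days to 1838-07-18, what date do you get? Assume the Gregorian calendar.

+365 (one year) → Jul 18, 1839 (2787 left).
+366 (one year; includes Feb 29, 1840) → Jul 18, 1840 (2421 left).
+365 (one year) → Jul 18, 1841 (2056 left).
+365 (one year) → Jul 18, 1842 (1691 left).
+365 (one year) → Jul 18, 1843 (1326 left).
+366 (one year; includes Feb 29, 1844) → Jul 18, 1844 (960 left).
+365 (one year) → Jul 18, 1845 (595 left).
+365 (one year) → Jul 18, 1846 (230 left).
Jul has 31 days: +14 → Aug 1, 1846 (216 left).
Aug has 31 days: +31 → Sep 1, 1846 (185 left).
Sep has 30 days: +30 → Oct 1, 1846 (155 left).
Oct has 31 days: +31 → Nov 1, 1846 (124 left).
Nov has 30 days: +30 → Dec 1, 1846 (94 left).
Dec has 31 days: +31 → Jan 1, 1847 (63 left).
Jan has 31 days: +31 → Feb 1, 1847 (32 left).
Feb has 28 days: +28 → Mar 1, 1847 (4 left).
+4 → Mar 5, 1847.

March 5, 1847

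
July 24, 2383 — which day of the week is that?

Sunday

Doomsday rule: the anchor day for the 2300s is Wednesday. For year 83: 83÷12 = 6 r 11, and 11÷4 = 2, so 6+11+2 = 19.
Wednesday + 19 ≡ Monday — that's 2383's doomsday.
In July the doomsday date is Jul 11.
Jul 24 is 13 days after Jul 11; 13 mod 7 = 6, so Monday + 6 = Sunday.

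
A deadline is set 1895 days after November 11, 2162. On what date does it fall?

January 19, 2168

+365 (one year) → Nov 11, 2163 (1530 left).
+366 (one year; includes Feb 29, 2164) → Nov 11, 2164 (1164 left).
+365 (one year) → Nov 11, 2165 (799 left).
+365 (one year) → Nov 11, 2166 (434 left).
+365 (one year) → Nov 11, 2167 (69 left).
Nov has 30 days: +20 → Dec 1, 2167 (49 left).
Dec has 31 days: +31 → Jan 1, 2168 (18 left).
+18 → Jan 19, 2168.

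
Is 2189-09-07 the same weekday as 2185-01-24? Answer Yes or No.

Yes

From Jan 24, 2185 to Sep 7, 2189 is 1687 days.
1687 mod 7 = 0, so they are the same weekday.
(Jan 24, 2185 is a Monday; Sep 7, 2189 is a Monday.)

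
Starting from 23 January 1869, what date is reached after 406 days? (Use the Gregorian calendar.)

+365 (one year) → Jan 23, 1870 (41 left).
Jan has 31 days: +9 → Feb 1, 1870 (32 left).
Feb has 28 days: +28 → Mar 1, 1870 (4 left).
+4 → Mar 5, 1870.

March 5, 1870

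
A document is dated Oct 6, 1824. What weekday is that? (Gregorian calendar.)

Wednesday

Doomsday rule: the anchor day for the 1800s is Friday. For year 24: 24÷12 = 2 r 0, and 0÷4 = 0, so 2+0+0 = 2.
Friday + 2 ≡ Sunday — that's 1824's doomsday.
In October the doomsday date is Oct 10.
Oct 6 is 4 days before Oct 10; 4 mod 7 = 4, so Sunday − 4 = Wednesday.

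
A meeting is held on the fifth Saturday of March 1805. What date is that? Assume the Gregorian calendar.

March 1, 1805 is a Friday.
The first Saturday is therefore March 2 (1 days later).
The fifth Saturday is 2 + 4×7 = March 30.

March 30, 1805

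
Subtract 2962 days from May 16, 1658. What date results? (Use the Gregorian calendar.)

−365 (one year) → May 16, 1657 (2597 left).
−365 (one year) → May 16, 1656 (2232 left).
−366 (one year; includes Feb 29, 1656) → May 16, 1655 (1866 left).
−365 (one year) → May 16, 1654 (1501 left).
−365 (one year) → May 16, 1653 (1136 left).
−365 (one year) → May 16, 1652 (771 left).
−366 (one year; includes Feb 29, 1652) → May 16, 1651 (405 left).
−365 (one year) → May 16, 1650 (40 left).
−16 → Apr 30, 1650 (end of Apr, 30 days; 24 left).
−24 → Apr 6, 1650.

April 6, 1650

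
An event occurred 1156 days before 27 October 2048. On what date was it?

−366 (one year; includes Feb 29, 2048) → Oct 27, 2047 (790 left).
−365 (one year) → Oct 27, 2046 (425 left).
−365 (one year) → Oct 27, 2045 (60 left).
−27 → Sep 30, 2045 (end of Sep, 30 days; 33 left).
−30 → Aug 31, 2045 (end of Aug, 31 days; 3 left).
−3 → Aug 28, 2045.

August 28, 2045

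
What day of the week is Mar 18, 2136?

Doomsday rule: the anchor day for the 2100s is Sunday. For year 36: 36÷12 = 3 r 0, and 0÷4 = 0, so 3+0+0 = 3.
Sunday + 3 ≡ Wednesday — that's 2136's doomsday.
In March the doomsday date is Mar 14.
Mar 18 is 4 days after Mar 14; 4 mod 7 = 4, so Wednesday + 4 = Sunday.

Sunday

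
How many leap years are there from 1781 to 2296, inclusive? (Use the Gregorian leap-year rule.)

125

Multiples of 4 in [1781,2296]: 129.
Of those, multiples of 100: 5 (not leap unless ÷400).
Multiples of 400: 1.
Leap years = 129 − 5 + 1 = 125.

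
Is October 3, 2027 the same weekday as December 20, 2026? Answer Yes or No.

From Dec 20, 2026 to Oct 3, 2027 is 287 days.
287 mod 7 = 0, so they are the same weekday.
(Dec 20, 2026 is a Sunday; Oct 3, 2027 is a Sunday.)

Yes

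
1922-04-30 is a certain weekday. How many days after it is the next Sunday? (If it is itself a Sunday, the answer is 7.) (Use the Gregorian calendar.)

7

Apr 30, 1922 is a Sunday.
From Sunday to the next Sunday is 7 days.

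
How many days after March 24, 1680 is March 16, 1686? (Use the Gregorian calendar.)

2183

Mar 24, 1680 → Mar 24, 1681: 365 days.
Mar 24, 1681 → Mar 24, 1682: 365 days.
Mar 24, 1682 → Mar 24, 1683: 365 days.
Mar 24, 1683 → Mar 24, 1684: 366 days (Feb 29, 1684 is in that span).
Mar 24, 1684 → Mar 24, 1685: 365 days.
Mar 24, 1685 → Apr 24, 1685: 31 days (March has 31).
Apr 24, 1685 → May 24, 1685: 30 days (April has 30).
May 24, 1685 → Jun 24, 1685: 31 days (May has 31).
Jun 24, 1685 → Jul 24, 1685: 30 days (June has 30).
Jul 24, 1685 → Aug 24, 1685: 31 days (July has 31).
Aug 24, 1685 → Sep 24, 1685: 31 days (August has 31).
Sep 24, 1685 → Oct 24, 1685: 30 days (September has 30).
Oct 24, 1685 → Nov 24, 1685: 31 days (October has 31).
Nov 24, 1685 → Dec 24, 1685: 30 days (November has 30).
Dec 24, 1685 → Jan 24, 1686: 31 days (December has 31).
Jan 24, 1686 → Feb 24, 1686: 31 days (January has 31).
Feb 24, 1686 → Mar 16, 1686: 20 days.
Total: 2183 days.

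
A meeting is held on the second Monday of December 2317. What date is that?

December 1, 2317 is a Saturday.
The first Monday is therefore December 3 (2 days later).
The second Monday is 3 + 1×7 = December 10.

December 10, 2317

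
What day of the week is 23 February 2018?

Friday

January 1, 2018 is a Monday.
Jan 1, 2018 → Feb 1, 2018: 31 days (January has 31).
Feb 1, 2018 → Feb 23, 2018: 22 days.
Total: 53 days.
53 mod 7 = 4, so Monday + 4 = Friday.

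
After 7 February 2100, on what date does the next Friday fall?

February 12, 2100

Feb 7, 2100 is a Sunday.
From Sunday to the next Friday is 5 days.
Feb 7, 2100 + 5 = Feb 12, 2100.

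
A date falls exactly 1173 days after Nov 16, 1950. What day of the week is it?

Monday

Nov 16, 1950 is a Thursday.
1173 mod 7 = 4, so 1173 days after a Thursday is Thursday + 4 = Monday.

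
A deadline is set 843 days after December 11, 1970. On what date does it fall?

April 2, 1973

+365 (one year) → Dec 11, 1971 (478 left).
+366 (one year; includes Feb 29, 1972) → Dec 11, 1972 (112 left).
Dec has 31 days: +21 → Jan 1, 1973 (91 left).
Jan has 31 days: +31 → Feb 1, 1973 (60 left).
Feb has 28 days: +28 → Mar 1, 1973 (32 left).
Mar has 31 days: +31 → Apr 1, 1973 (1 left).
+1 → Apr 2, 1973.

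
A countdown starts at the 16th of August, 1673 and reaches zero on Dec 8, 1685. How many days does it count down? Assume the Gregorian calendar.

4497

Aug 16, 1673 → Aug 16, 1674: 365 days.
Aug 16, 1674 → Aug 16, 1675: 365 days.
Aug 16, 1675 → Aug 16, 1676: 366 days (Feb 29, 1676 is in that span).
Aug 16, 1676 → Aug 16, 1677: 365 days.
Aug 16, 1677 → Aug 16, 1678: 365 days.
Aug 16, 1678 → Aug 16, 1679: 365 days.
Aug 16, 1679 → Aug 16, 1680: 366 days (Feb 29, 1680 is in that span).
Aug 16, 1680 → Aug 16, 1681: 365 days.
Aug 16, 1681 → Aug 16, 1682: 365 days.
Aug 16, 1682 → Aug 16, 1683: 365 days.
Aug 16, 1683 → Aug 16, 1684: 366 days (Feb 29, 1684 is in that span).
Aug 16, 1684 → Aug 16, 1685: 365 days.
Aug 16, 1685 → Sep 16, 1685: 31 days (August has 31).
Sep 16, 1685 → Oct 16, 1685: 30 days (September has 30).
Oct 16, 1685 → Nov 16, 1685: 31 days (October has 31).
Nov 16, 1685 → Dec 8, 1685: 22 days.
Total: 4497 days.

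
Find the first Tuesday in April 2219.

April 6, 2219

April 1, 2219 is a Thursday.
The first Tuesday is therefore April 6 (5 days later).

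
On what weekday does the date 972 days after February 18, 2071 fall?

Tuesday

First find the weekday of Feb 18, 2071. Doomsday rule: the anchor day for the 2000s is Tuesday. For year 71: 71÷12 = 5 r 11, and 11÷4 = 2, so 5+11+2 = 18.
Tuesday + 18 ≡ Saturday — that's 2071's doomsday.
In February the doomsday date is Feb 28 (2071 is not a leap year).
Feb 18 is 10 days before Feb 28; 10 mod 7 = 3, so Saturday − 3 = Wednesday.
972 mod 7 = 6, so 972 days after a Wednesday is Wednesday + 6 = Tuesday.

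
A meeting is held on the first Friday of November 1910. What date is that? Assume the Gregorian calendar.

November 1, 1910 is a Tuesday.
The first Friday is therefore November 4 (3 days later).

November 4, 1910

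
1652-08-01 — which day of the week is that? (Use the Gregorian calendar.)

Thursday

Doomsday rule: the anchor day for the 1600s is Tuesday. For year 52: 52÷12 = 4 r 4, and 4÷4 = 1, so 4+4+1 = 9.
Tuesday + 9 ≡ Thursday — that's 1652's doomsday.
In August the doomsday date is Aug 8.
Aug 1 is 7 days before Aug 8; 7 mod 7 = 0, so Thursday − 0 = Thursday.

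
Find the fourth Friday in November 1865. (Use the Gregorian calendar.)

November 24, 1865

November 1, 1865 is a Wednesday.
The first Friday is therefore November 3 (2 days later).
The fourth Friday is 3 + 3×7 = November 24.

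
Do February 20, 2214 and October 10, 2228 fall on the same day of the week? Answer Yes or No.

From Feb 20, 2214 to Oct 10, 2228 is 5346 days.
5346 mod 7 = 5, so they are different weekdays.
(Feb 20, 2214 is a Sunday; Oct 10, 2228 is a Friday.)

No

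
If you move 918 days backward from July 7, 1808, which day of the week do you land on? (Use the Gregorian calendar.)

Wednesday

Jul 7, 1808 is a Thursday.
918 mod 7 = 1, so 918 days before a Thursday is Thursday − 1 = Wednesday.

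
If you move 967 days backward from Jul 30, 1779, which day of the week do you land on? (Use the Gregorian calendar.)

First find the weekday of Jul 30, 1779. Doomsday rule: the anchor day for the 1700s is Sunday. For year 79: 79÷12 = 6 r 7, and 7÷4 = 1, so 6+7+1 = 14.
Sunday + 14 ≡ Sunday — that's 1779's doomsday.
In July the doomsday date is Jul 11.
Jul 30 is 19 days after Jul 11; 19 mod 7 = 5, so Sunday + 5 = Friday.
967 mod 7 = 1, so 967 days before a Friday is Friday − 1 = Thursday.

Thursday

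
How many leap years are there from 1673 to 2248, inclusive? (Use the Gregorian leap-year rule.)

Multiples of 4 in [1673,2248]: 144.
Of those, multiples of 100: 6 (not leap unless ÷400).
Multiples of 400: 1.
Leap years = 144 − 6 + 1 = 139.

139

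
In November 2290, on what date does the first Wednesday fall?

November 5, 2290

November 1, 2290 is a Saturday.
The first Wednesday is therefore November 5 (4 days later).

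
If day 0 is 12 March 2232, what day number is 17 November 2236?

Mar 12, 2232 → Mar 12, 2233: 365 days.
Mar 12, 2233 → Mar 12, 2234: 365 days.
Mar 12, 2234 → Mar 12, 2235: 365 days.
Mar 12, 2235 → Mar 12, 2236: 366 days (Feb 29, 2236 is in that span).
Mar 12, 2236 → Apr 12, 2236: 31 days (March has 31).
Apr 12, 2236 → May 12, 2236: 30 days (April has 30).
May 12, 2236 → Jun 12, 2236: 31 days (May has 31).
Jun 12, 2236 → Jul 12, 2236: 30 days (June has 30).
Jul 12, 2236 → Aug 12, 2236: 31 days (July has 31).
Aug 12, 2236 → Sep 12, 2236: 31 days (August has 31).
Sep 12, 2236 → Oct 12, 2236: 30 days (September has 30).
Oct 12, 2236 → Nov 12, 2236: 31 days (October has 31).
Nov 12, 2236 → Nov 17, 2236: 5 days.
Total: 1711 days.

1711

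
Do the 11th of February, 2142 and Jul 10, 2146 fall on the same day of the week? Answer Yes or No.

From Feb 11, 2142 to Jul 10, 2146 is 1610 days.
1610 mod 7 = 0, so they are the same weekday.
(Feb 11, 2142 is a Sunday; Jul 10, 2146 is a Sunday.)

Yes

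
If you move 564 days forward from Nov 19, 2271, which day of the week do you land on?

Thursday

First find the weekday of Nov 19, 2271. Doomsday rule: the anchor day for the 2200s is Friday. For year 71: 71÷12 = 5 r 11, and 11÷4 = 2, so 5+11+2 = 18.
Friday + 18 ≡ Tuesday — that's 2271's doomsday.
In November the doomsday date is Nov 7.
Nov 19 is 12 days after Nov 7; 12 mod 7 = 5, so Tuesday + 5 = Sunday.
564 mod 7 = 4, so 564 days after a Sunday is Sunday + 4 = Thursday.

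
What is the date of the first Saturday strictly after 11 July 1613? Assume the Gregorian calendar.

July 13, 1613

Jul 11, 1613 is a Thursday.
From Thursday to the next Saturday is 2 days.
Jul 11, 1613 + 2 = Jul 13, 1613.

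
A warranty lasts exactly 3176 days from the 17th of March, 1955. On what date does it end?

November 26, 1963

+366 (one year; includes Feb 29, 1956) → Mar 17, 1956 (2810 left).
+365 (one year) → Mar 17, 1957 (2445 left).
+365 (one year) → Mar 17, 1958 (2080 left).
+365 (one year) → Mar 17, 1959 (1715 left).
+366 (one year; includes Feb 29, 1960) → Mar 17, 1960 (1349 left).
+365 (one year) → Mar 17, 1961 (984 left).
+365 (one year) → Mar 17, 1962 (619 left).
+365 (one year) → Mar 17, 1963 (254 left).
Mar has 31 days: +15 → Apr 1, 1963 (239 left).
Apr has 30 days: +30 → May 1, 1963 (209 left).
May has 31 days: +31 → Jun 1, 1963 (178 left).
Jun has 30 days: +30 → Jul 1, 1963 (148 left).
Jul has 31 days: +31 → Aug 1, 1963 (117 left).
Aug has 31 days: +31 → Sep 1, 1963 (86 left).
Sep has 30 days: +30 → Oct 1, 1963 (56 left).
Oct has 31 days: +31 → Nov 1, 1963 (25 left).
+25 → Nov 26, 1963.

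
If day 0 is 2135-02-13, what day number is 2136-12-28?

684

Feb 13, 2135 → Feb 13, 2136: 365 days.
Feb 13, 2136 → Mar 13, 2136: 29 days (February has 29).
Mar 13, 2136 → Apr 13, 2136: 31 days (March has 31).
Apr 13, 2136 → May 13, 2136: 30 days (April has 30).
May 13, 2136 → Jun 13, 2136: 31 days (May has 31).
Jun 13, 2136 → Jul 13, 2136: 30 days (June has 30).
Jul 13, 2136 → Aug 13, 2136: 31 days (July has 31).
Aug 13, 2136 → Sep 13, 2136: 31 days (August has 31).
Sep 13, 2136 → Oct 13, 2136: 30 days (September has 30).
Oct 13, 2136 → Nov 13, 2136: 31 days (October has 31).
Nov 13, 2136 → Dec 13, 2136: 30 days (November has 30).
Dec 13, 2136 → Dec 28, 2136: 15 days.
Total: 684 days.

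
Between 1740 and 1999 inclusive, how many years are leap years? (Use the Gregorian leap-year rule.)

63

Multiples of 4 in [1740,1999]: 65.
Of those, multiples of 100: 2 (not leap unless ÷400).
Multiples of 400: 0.
Leap years = 65 − 2 + 0 = 63.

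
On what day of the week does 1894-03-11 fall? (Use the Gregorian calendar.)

Doomsday rule: the anchor day for the 1800s is Friday. For year 94: 94÷12 = 7 r 10, and 10÷4 = 2, so 7+10+2 = 19.
Friday + 19 ≡ Wednesday — that's 1894's doomsday.
In March the doomsday date is Mar 14.
Mar 11 is 3 days before Mar 14; 3 mod 7 = 3, so Wednesday − 3 = Sunday.

Sunday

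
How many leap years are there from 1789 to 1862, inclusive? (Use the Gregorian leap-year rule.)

Multiples of 4 in [1789,1862]: 18.
Of those, multiples of 100: 1 (not leap unless ÷400).
Multiples of 400: 0.
Leap years = 18 − 1 + 0 = 17.

17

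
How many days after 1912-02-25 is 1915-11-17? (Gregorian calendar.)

Feb 25, 1912 → Feb 25, 1913: 366 days (Feb 29, 1912 is in that span).
Feb 25, 1913 → Feb 25, 1914: 365 days.
Feb 25, 1914 → Feb 25, 1915: 365 days.
Feb 25, 1915 → Mar 25, 1915: 28 days (February has 28).
Mar 25, 1915 → Apr 25, 1915: 31 days (March has 31).
Apr 25, 1915 → May 25, 1915: 30 days (April has 30).
May 25, 1915 → Jun 25, 1915: 31 days (May has 31).
Jun 25, 1915 → Jul 25, 1915: 30 days (June has 30).
Jul 25, 1915 → Aug 25, 1915: 31 days (July has 31).
Aug 25, 1915 → Sep 25, 1915: 31 days (August has 31).
Sep 25, 1915 → Oct 25, 1915: 30 days (September has 30).
Oct 25, 1915 → Nov 17, 1915: 23 days.
Total: 1361 days.

1361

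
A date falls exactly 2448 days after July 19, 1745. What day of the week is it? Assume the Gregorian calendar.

Saturday

Jul 19, 1745 is a Monday.
2448 mod 7 = 5, so 2448 days after a Monday is Monday + 5 = Saturday.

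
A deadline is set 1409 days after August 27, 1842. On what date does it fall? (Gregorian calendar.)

+365 (one year) → Aug 27, 1843 (1044 left).
+366 (one year; includes Feb 29, 1844) → Aug 27, 1844 (678 left).
+365 (one year) → Aug 27, 1845 (313 left).
Aug has 31 days: +5 → Sep 1, 1845 (308 left).
Sep has 30 days: +30 → Oct 1, 1845 (278 left).
Oct has 31 days: +31 → Nov 1, 1845 (247 left).
Nov has 30 days: +30 → Dec 1, 1845 (217 left).
Dec has 31 days: +31 → Jan 1, 1846 (186 left).
Jan has 31 days: +31 → Feb 1, 1846 (155 left).
Feb has 28 days: +28 → Mar 1, 1846 (127 left).
Mar has 31 days: +31 → Apr 1, 1846 (96 left).
Apr has 30 days: +30 → May 1, 1846 (66 left).
May has 31 days: +31 → Jun 1, 1846 (35 left).
Jun has 30 days: +30 → Jul 1, 1846 (5 left).
+5 → Jul 6, 1846.

July 6, 1846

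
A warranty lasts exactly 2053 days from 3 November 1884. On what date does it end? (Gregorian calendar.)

June 18, 1890

+365 (one year) → Nov 3, 1885 (1688 left).
+365 (one year) → Nov 3, 1886 (1323 left).
+365 (one year) → Nov 3, 1887 (958 left).
+366 (one year; includes Feb 29, 1888) → Nov 3, 1888 (592 left).
+365 (one year) → Nov 3, 1889 (227 left).
Nov has 30 days: +28 → Dec 1, 1889 (199 left).
Dec has 31 days: +31 → Jan 1, 1890 (168 left).
Jan has 31 days: +31 → Feb 1, 1890 (137 left).
Feb has 28 days: +28 → Mar 1, 1890 (109 left).
Mar has 31 days: +31 → Apr 1, 1890 (78 left).
Apr has 30 days: +30 → May 1, 1890 (48 left).
May has 31 days: +31 → Jun 1, 1890 (17 left).
+17 → Jun 18, 1890.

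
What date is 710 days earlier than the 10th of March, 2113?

March 31, 2111

−365 (one year) → Mar 10, 2112 (345 left).
−10 → Feb 29, 2112 (end of Feb, 29 days; 335 left).
−29 → Jan 31, 2112 (end of Jan, 31 days; 306 left).
−31 → Dec 31, 2111 (end of Dec, 31 days; 275 left).
−31 → Nov 30, 2111 (end of Nov, 30 days; 244 left).
−30 → Oct 31, 2111 (end of Oct, 31 days; 214 left).
−31 → Sep 30, 2111 (end of Sep, 30 days; 183 left).
−30 → Aug 31, 2111 (end of Aug, 31 days; 153 left).
−31 → Jul 31, 2111 (end of Jul, 31 days; 122 left).
−31 → Jun 30, 2111 (end of Jun, 30 days; 91 left).
−30 → May 31, 2111 (end of May, 31 days; 61 left).
−31 → Apr 30, 2111 (end of Apr, 30 days; 30 left).
−30 → Mar 31, 2111 (end of Mar, 31 days; 0 left).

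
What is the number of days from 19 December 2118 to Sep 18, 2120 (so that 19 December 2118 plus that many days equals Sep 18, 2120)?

Dec 19, 2118 → Dec 19, 2119: 365 days.
Dec 19, 2119 → Jan 19, 2120: 31 days (December has 31).
Jan 19, 2120 → Feb 19, 2120: 31 days (January has 31).
Feb 19, 2120 → Mar 19, 2120: 29 days (February has 29).
Mar 19, 2120 → Apr 19, 2120: 31 days (March has 31).
Apr 19, 2120 → May 19, 2120: 30 days (April has 30).
May 19, 2120 → Jun 19, 2120: 31 days (May has 31).
Jun 19, 2120 → Jul 19, 2120: 30 days (June has 30).
Jul 19, 2120 → Aug 19, 2120: 31 days (July has 31).
Aug 19, 2120 → Sep 18, 2120: 30 days.
Total: 639 days.

639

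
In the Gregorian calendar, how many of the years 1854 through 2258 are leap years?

98

Multiples of 4 in [1854,2258]: 101.
Of those, multiples of 100: 4 (not leap unless ÷400).
Multiples of 400: 1.
Leap years = 101 − 4 + 1 = 98.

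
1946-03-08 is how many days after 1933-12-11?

4470

Dec 11, 1933 → Dec 11, 1934: 365 days.
Dec 11, 1934 → Dec 11, 1935: 365 days.
Dec 11, 1935 → Dec 11, 1936: 366 days (Feb 29, 1936 is in that span).
Dec 11, 1936 → Dec 11, 1937: 365 days.
Dec 11, 1937 → Dec 11, 1938: 365 days.
Dec 11, 1938 → Dec 11, 1939: 365 days.
Dec 11, 1939 → Dec 11, 1940: 366 days (Feb 29, 1940 is in that span).
Dec 11, 1940 → Dec 11, 1941: 365 days.
Dec 11, 1941 → Dec 11, 1942: 365 days.
Dec 11, 1942 → Dec 11, 1943: 365 days.
Dec 11, 1943 → Dec 11, 1944: 366 days (Feb 29, 1944 is in that span).
Dec 11, 1944 → Dec 11, 1945: 365 days.
Dec 11, 1945 → Jan 11, 1946: 31 days (December has 31).
Jan 11, 1946 → Feb 11, 1946: 31 days (January has 31).
Feb 11, 1946 → Mar 8, 1946: 25 days.
Total: 4470 days.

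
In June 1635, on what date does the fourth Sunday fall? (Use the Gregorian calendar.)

June 1, 1635 is a Friday.
The first Sunday is therefore June 3 (2 days later).
The fourth Sunday is 3 + 3×7 = June 24.

June 24, 1635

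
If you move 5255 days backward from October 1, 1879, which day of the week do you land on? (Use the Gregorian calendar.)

Friday

Oct 1, 1879 is a Wednesday.
5255 mod 7 = 5, so 5255 days before a Wednesday is Wednesday − 5 = Friday.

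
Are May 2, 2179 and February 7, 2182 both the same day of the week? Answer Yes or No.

No

From May 2, 2179 to Feb 7, 2182 is 1012 days.
1012 mod 7 = 4, so they are different weekdays.
(May 2, 2179 is a Sunday; Feb 7, 2182 is a Thursday.)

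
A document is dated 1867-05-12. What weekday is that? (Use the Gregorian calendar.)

Doomsday rule: the anchor day for the 1800s is Friday. For year 67: 67÷12 = 5 r 7, and 7÷4 = 1, so 5+7+1 = 13.
Friday + 13 ≡ Thursday — that's 1867's doomsday.
In May the doomsday date is May 9.
May 12 is 3 days after May 9; 3 mod 7 = 3, so Thursday + 3 = Sunday.

Sunday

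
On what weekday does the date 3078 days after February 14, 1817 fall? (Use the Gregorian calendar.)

Feb 14, 1817 is a Friday.
3078 mod 7 = 5, so 3078 days after a Friday is Friday + 5 = Wednesday.

Wednesday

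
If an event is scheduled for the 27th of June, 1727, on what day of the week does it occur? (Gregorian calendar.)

Friday

Doomsday rule: the anchor day for the 1700s is Sunday. For year 27: 27÷12 = 2 r 3, and 3÷4 = 0, so 2+3+0 = 5.
Sunday + 5 ≡ Friday — that's 1727's doomsday.
In June the doomsday date is Jun 6.
Jun 27 is 21 days after Jun 6; 21 mod 7 = 0, so Friday + 0 = Friday.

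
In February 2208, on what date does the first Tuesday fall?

February 2, 2208

February 1, 2208 is a Monday.
The first Tuesday is therefore February 2 (1 days later).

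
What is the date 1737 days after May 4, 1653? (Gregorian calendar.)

February 4, 1658

+365 (one year) → May 4, 1654 (1372 left).
+365 (one year) → May 4, 1655 (1007 left).
+366 (one year; includes Feb 29, 1656) → May 4, 1656 (641 left).
+365 (one year) → May 4, 1657 (276 left).
May has 31 days: +28 → Jun 1, 1657 (248 left).
Jun has 30 days: +30 → Jul 1, 1657 (218 left).
Jul has 31 days: +31 → Aug 1, 1657 (187 left).
Aug has 31 days: +31 → Sep 1, 1657 (156 left).
Sep has 30 days: +30 → Oct 1, 1657 (126 left).
Oct has 31 days: +31 → Nov 1, 1657 (95 left).
Nov has 30 days: +30 → Dec 1, 1657 (65 left).
Dec has 31 days: +31 → Jan 1, 1658 (34 left).
Jan has 31 days: +31 → Feb 1, 1658 (3 left).
+3 → Feb 4, 1658.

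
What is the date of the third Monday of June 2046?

June 1, 2046 is a Friday.
The first Monday is therefore June 4 (3 days later).
The third Monday is 4 + 2×7 = June 18.

June 18, 2046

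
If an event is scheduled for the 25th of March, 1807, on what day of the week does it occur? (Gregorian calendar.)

January 1, 1807 is a Thursday.
Jan 1, 1807 → Feb 1, 1807: 31 days (January has 31).
Feb 1, 1807 → Mar 1, 1807: 28 days (February has 28).
Mar 1, 1807 → Mar 25, 1807: 24 days.
Total: 83 days.
83 mod 7 = 6, so Thursday + 6 = Wednesday.

Wednesday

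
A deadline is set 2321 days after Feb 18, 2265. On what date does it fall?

June 28, 2271

+365 (one year) → Feb 18, 2266 (1956 left).
+365 (one year) → Feb 18, 2267 (1591 left).
+365 (one year) → Feb 18, 2268 (1226 left).
+366 (one year; includes Feb 29, 2268) → Feb 18, 2269 (860 left).
+365 (one year) → Feb 18, 2270 (495 left).
+365 (one year) → Feb 18, 2271 (130 left).
Feb has 28 days: +11 → Mar 1, 2271 (119 left).
Mar has 31 days: +31 → Apr 1, 2271 (88 left).
Apr has 30 days: +30 → May 1, 2271 (58 left).
May has 31 days: +31 → Jun 1, 2271 (27 left).
+27 → Jun 28, 2271.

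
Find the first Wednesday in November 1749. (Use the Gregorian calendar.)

November 5, 1749

November 1, 1749 is a Saturday.
The first Wednesday is therefore November 5 (4 days later).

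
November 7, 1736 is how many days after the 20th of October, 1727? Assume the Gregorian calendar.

3306

Oct 20, 1727 → Oct 20, 1728: 366 days (Feb 29, 1728 is in that span).
Oct 20, 1728 → Oct 20, 1729: 365 days.
Oct 20, 1729 → Oct 20, 1730: 365 days.
Oct 20, 1730 → Oct 20, 1731: 365 days.
Oct 20, 1731 → Oct 20, 1732: 366 days (Feb 29, 1732 is in that span).
Oct 20, 1732 → Oct 20, 1733: 365 days.
Oct 20, 1733 → Oct 20, 1734: 365 days.
Oct 20, 1734 → Oct 20, 1735: 365 days.
Oct 20, 1735 → Nov 20, 1735: 31 days (October has 31).
Nov 20, 1735 → Dec 20, 1735: 30 days (November has 30).
Dec 20, 1735 → Jan 20, 1736: 31 days (December has 31).
Jan 20, 1736 → Feb 20, 1736: 31 days (January has 31).
Feb 20, 1736 → Mar 20, 1736: 29 days (February has 29).
Mar 20, 1736 → Apr 20, 1736: 31 days (March has 31).
Apr 20, 1736 → May 20, 1736: 30 days (April has 30).
May 20, 1736 → Jun 20, 1736: 31 days (May has 31).
Jun 20, 1736 → Jul 20, 1736: 30 days (June has 30).
Jul 20, 1736 → Aug 20, 1736: 31 days (July has 31).
Aug 20, 1736 → Sep 20, 1736: 31 days (August has 31).
Sep 20, 1736 → Oct 20, 1736: 30 days (September has 30).
Oct 20, 1736 → Nov 7, 1736: 18 days.
Total: 3306 days.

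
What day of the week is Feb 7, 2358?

Friday

Doomsday rule: the anchor day for the 2300s is Wednesday. For year 58: 58÷12 = 4 r 10, and 10÷4 = 2, so 4+10+2 = 16.
Wednesday + 16 ≡ Friday — that's 2358's doomsday.
In February the doomsday date is Feb 28 (2358 is not a leap year).
Feb 7 is 21 days before Feb 28; 21 mod 7 = 0, so Friday − 0 = Friday.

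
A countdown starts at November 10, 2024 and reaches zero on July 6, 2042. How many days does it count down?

Nov 10, 2024 → Nov 10, 2025: 365 days.
Nov 10, 2025 → Nov 10, 2026: 365 days.
Nov 10, 2026 → Nov 10, 2027: 365 days.
Nov 10, 2027 → Nov 10, 2028: 366 days (Feb 29, 2028 is in that span).
Nov 10, 2028 → Nov 10, 2029: 365 days.
Nov 10, 2029 → Nov 10, 2030: 365 days.
Nov 10, 2030 → Nov 10, 2031: 365 days.
Nov 10, 2031 → Nov 10, 2032: 366 days (Feb 29, 2032 is in that span).
Nov 10, 2032 → Nov 10, 2033: 365 days.
Nov 10, 2033 → Nov 10, 2034: 365 days.
Nov 10, 2034 → Nov 10, 2035: 365 days.
Nov 10, 2035 → Nov 10, 2036: 366 days (Feb 29, 2036 is in that span).
Nov 10, 2036 → Nov 10, 2037: 365 days.
Nov 10, 2037 → Nov 10, 2038: 365 days.
Nov 10, 2038 → Nov 10, 2039: 365 days.
Nov 10, 2039 → Nov 10, 2040: 366 days (Feb 29, 2040 is in that span).
Nov 10, 2040 → Nov 10, 2041: 365 days.
Nov 10, 2041 → Dec 10, 2041: 30 days (November has 30).
Dec 10, 2041 → Jan 10, 2042: 31 days (December has 31).
Jan 10, 2042 → Feb 10, 2042: 31 days (January has 31).
Feb 10, 2042 → Mar 10, 2042: 28 days (February has 28).
Mar 10, 2042 → Apr 10, 2042: 31 days (March has 31).
Apr 10, 2042 → May 10, 2042: 30 days (April has 30).
May 10, 2042 → Jun 10, 2042: 31 days (May has 31).
Jun 10, 2042 → Jul 6, 2042: 26 days.
Total: 6447 days.

6447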